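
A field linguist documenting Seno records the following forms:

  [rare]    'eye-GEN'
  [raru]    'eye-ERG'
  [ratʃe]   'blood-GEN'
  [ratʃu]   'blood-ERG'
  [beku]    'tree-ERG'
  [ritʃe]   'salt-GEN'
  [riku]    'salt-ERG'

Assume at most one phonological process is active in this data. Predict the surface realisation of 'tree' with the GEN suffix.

[betʃe]

The stem for 'salt' ends in [tʃ] in [ritʃe] but [k] in [riku].
Compare 'blood', with invariant [tʃ] in [ratʃe] and [ratʃu]: an analysis with underlying /tʃ/ and a rule producing [k] before the ERG suffix would wrongly predict alternation here too.
So /k/ is underlying, and a rule of palatalization before a front vowel — /k/ becomes palato-alveolar [tʃ] before a front vowel — gives [tʃ].
From [beku] the stem 'tree' is /bek/; before a front vowel this yields [betʃe].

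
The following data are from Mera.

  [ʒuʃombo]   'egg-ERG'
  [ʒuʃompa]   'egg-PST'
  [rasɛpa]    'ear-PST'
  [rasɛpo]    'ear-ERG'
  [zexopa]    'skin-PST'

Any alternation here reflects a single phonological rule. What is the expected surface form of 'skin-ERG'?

The ERG morpheme has two allomorphs, [-bo] and [-po].
By contrast the PST suffix keeps its initial [p] throughout — that segment must be underlying.
So the underlying form is /-bo/, and voiced stops become voiceless after a vowel.
After 'skin', which ends in a vowel, the suffix surfaces as [-po], giving [zexopo].

[zexopo]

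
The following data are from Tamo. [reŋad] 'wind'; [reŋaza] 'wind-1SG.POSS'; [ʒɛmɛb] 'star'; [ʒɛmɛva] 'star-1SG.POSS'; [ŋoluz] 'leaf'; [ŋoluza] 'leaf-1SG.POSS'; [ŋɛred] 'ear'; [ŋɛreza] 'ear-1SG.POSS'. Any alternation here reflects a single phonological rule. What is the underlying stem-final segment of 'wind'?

/d/

The stem for 'wind' ends in [d] in [reŋad] but [z] in [reŋaza].
If /z/ were underlying and a rule turned it into [d] in isolation, 'leaf' would also alternate; but it has [z] in both [ŋoluz] and [ŋoluza].
The underlying segment must be /d/; voiced stops become fricatives between vowels, yielding [z] there.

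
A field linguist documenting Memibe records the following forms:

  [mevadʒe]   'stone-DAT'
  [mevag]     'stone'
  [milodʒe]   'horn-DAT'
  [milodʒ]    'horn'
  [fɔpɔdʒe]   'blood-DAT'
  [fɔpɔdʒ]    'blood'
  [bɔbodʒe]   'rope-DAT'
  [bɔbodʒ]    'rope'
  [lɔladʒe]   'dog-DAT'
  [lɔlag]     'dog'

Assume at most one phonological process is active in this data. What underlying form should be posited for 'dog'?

The stem for 'dog' ends in [dʒ] in [lɔladʒe] but [g] in [lɔlag].
But 'blood' keeps [dʒ] in both environments ([fɔpɔdʒe], [fɔpɔdʒ]), so there is no rule changing /dʒ/ to [g] in isolation.
Therefore /g/ is basic and [dʒ] is derived by palatalization before a front vowel (/g/ becomes palato-alveolar [dʒ] before a front vowel).
The underlying form of 'dog' is therefore /lɔlag/.

/lɔlag/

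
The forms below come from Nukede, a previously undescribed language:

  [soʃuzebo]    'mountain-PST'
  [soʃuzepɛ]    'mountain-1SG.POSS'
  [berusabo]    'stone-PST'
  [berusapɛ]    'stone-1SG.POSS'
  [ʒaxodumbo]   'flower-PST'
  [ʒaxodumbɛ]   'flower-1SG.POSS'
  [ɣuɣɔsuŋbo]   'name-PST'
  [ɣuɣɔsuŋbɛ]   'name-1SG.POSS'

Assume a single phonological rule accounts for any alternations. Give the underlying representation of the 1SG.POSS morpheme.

/-pɛ/

The 1SG.POSS suffix surfaces as [-bɛ] and [-pɛ], depending on the final segment of the stem.
The PST suffix, which begins with [b], is invariant after every stem; so [b] is not altered by any rule here.
The 1SG.POSS suffix is therefore /-pɛ/ underlyingly, with post-nasal voicing: voiceless stops become voiced after a nasal.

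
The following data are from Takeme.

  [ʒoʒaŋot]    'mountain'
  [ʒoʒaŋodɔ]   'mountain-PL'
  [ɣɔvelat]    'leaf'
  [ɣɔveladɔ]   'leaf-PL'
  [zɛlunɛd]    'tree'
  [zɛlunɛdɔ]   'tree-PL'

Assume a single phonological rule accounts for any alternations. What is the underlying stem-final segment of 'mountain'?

/t/

The root 'mountain' surfaces as [ʒoʒaŋot] and [ʒoʒaŋodɔ], with a stem-final [t] ~ [d] alternation.
Compare 'tree', with invariant [d] in [zɛlunɛd] and [zɛlunɛdɔ]: an analysis with underlying /d/ and a rule producing [t] in isolation would wrongly predict alternation here too.
So /t/ is underlying, and a rule of intervocalic voicing — voiceless stops become voiced between vowels — gives [d].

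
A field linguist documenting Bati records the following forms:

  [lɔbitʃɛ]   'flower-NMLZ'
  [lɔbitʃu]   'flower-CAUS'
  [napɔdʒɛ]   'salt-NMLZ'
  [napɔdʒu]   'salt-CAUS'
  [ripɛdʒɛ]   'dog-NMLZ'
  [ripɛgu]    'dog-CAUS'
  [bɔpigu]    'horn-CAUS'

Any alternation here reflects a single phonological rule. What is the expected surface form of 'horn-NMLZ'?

The stem for 'dog' ends in [dʒ] in [ripɛdʒɛ] but [g] in [ripɛgu].
But 'salt' keeps [dʒ] in both environments ([napɔdʒɛ], [napɔdʒu]), so there is no rule changing /dʒ/ to [g] before the CAUS suffix.
Therefore /g/ is basic and [dʒ] is derived by palatalization before a front vowel (/g/ becomes palato-alveolar [dʒ] before a front vowel).
From [bɔpigu] the stem 'horn' is /bɔpig/; before a front vowel this yields [bɔpidʒɛ].

[bɔpidʒɛ]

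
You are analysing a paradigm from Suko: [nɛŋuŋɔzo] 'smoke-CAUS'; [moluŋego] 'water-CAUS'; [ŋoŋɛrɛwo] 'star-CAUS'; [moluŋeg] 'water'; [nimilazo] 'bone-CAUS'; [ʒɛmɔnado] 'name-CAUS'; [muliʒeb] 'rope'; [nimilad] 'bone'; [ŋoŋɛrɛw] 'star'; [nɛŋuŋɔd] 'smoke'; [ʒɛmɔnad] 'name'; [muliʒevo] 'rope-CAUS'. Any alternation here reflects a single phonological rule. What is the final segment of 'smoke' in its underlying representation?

The stem for 'smoke' ends in [z] in [nɛŋuŋɔzo] but [d] in [nɛŋuŋɔd].
Compare 'name', with invariant [d] in [ʒɛmɔnado] and [ʒɛmɔnad]: an analysis with underlying /d/ and a rule producing [z] before the CAUS suffix would wrongly predict alternation here too.
So /z/ is underlying, and a rule of word-final hardening — voiced fricatives become stops word-finally — gives [d].

/z/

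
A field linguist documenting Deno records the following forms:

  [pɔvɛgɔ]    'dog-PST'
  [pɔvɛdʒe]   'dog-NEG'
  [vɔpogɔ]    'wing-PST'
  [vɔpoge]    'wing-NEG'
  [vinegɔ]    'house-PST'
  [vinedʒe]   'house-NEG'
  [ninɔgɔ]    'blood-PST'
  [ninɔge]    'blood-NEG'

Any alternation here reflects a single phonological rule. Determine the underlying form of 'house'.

The root 'house' surfaces as [vinegɔ] and [vinedʒe], with a stem-final [g] ~ [dʒ] alternation.
Compare 'blood', with invariant [g] in [ninɔgɔ] and [ninɔge]: an analysis with underlying /g/ and a rule producing [dʒ] before the NEG suffix would wrongly predict alternation here too.
So /dʒ/ is underlying, and a rule of depalatalization — palato-alveolar /dʒ/ becomes [g] when no front vowel follows — gives [g].

/vinedʒ/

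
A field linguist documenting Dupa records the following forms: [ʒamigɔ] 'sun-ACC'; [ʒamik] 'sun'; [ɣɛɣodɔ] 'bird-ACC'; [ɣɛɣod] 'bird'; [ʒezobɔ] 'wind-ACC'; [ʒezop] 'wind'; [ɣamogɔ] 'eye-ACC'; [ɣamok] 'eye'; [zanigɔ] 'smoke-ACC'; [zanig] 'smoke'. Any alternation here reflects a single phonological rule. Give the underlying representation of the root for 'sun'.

/ʒamik/

'sun' shows [g] ~ [k] at the end of the stem ([ʒamigɔ] vs [ʒamik]).
The stem 'smoke' ([zanigɔ], [zanig]) shows [g] unchanged in both environments, so [g] cannot be basic with [k] derived in isolation.
So /k/ is underlying, and a rule of intervocalic voicing — voiceless stops become voiced between vowels — gives [g].
The underlying form of 'sun' is therefore /ʒamik/.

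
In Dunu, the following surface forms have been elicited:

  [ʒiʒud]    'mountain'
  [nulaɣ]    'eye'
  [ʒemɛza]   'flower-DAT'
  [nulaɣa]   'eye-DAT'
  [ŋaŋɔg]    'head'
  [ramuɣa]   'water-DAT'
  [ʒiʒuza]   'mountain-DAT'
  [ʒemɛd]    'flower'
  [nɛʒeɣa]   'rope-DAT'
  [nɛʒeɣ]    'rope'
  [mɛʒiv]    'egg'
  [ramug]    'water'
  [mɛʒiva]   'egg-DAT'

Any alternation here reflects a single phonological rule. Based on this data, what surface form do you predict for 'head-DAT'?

[ŋaŋɔɣa]

The root 'water' surfaces as [ramug] and [ramuɣa], with a stem-final [g] ~ [ɣ] alternation.
But 'rope' keeps [ɣ] in both environments ([nɛʒeɣ], [nɛʒeɣa]), so there is no rule changing /ɣ/ to [g] in isolation.
The underlying segment must be /g/; voiced stops become fricatives between vowels, yielding [ɣ] there.
From [ŋaŋɔg] the stem 'head' is /ŋaŋɔg/; between vowels this yields [ŋaŋɔɣa].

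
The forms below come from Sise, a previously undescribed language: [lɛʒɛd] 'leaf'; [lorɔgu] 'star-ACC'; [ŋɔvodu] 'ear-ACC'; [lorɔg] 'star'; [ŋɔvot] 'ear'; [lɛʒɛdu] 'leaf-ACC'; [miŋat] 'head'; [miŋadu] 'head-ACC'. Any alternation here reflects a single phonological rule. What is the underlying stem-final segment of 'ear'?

'ear' shows [d] ~ [t] at the end of the stem ([ŋɔvodu] vs [ŋɔvot]).
If /d/ were underlying and a rule turned it into [t] in isolation, 'leaf' would also alternate; but it has [d] in both [lɛʒɛdu] and [lɛʒɛd].
The alternation reflects intervocalic voicing: voiceless stops become voiced between vowels. /t/ is underlying.

/t/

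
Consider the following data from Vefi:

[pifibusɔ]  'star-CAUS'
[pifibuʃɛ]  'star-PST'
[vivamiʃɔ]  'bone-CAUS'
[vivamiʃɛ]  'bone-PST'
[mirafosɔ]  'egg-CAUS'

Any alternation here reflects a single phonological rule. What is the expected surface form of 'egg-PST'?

The root 'star' surfaces as [pifibusɔ] and [pifibuʃɛ], with a stem-final [s] ~ [ʃ] alternation.
But 'bone' keeps [ʃ] in both environments ([vivamiʃɔ], [vivamiʃɛ]), so there is no rule changing /ʃ/ to [s] before the CAUS suffix.
The underlying segment must be /s/; /s/ becomes palato-alveolar [ʃ] before a front vowel, yielding [ʃ] there.
From [mirafosɔ] the stem 'egg' is /mirafos/; before a front vowel this yields [mirafoʃɛ].

[mirafoʃɛ]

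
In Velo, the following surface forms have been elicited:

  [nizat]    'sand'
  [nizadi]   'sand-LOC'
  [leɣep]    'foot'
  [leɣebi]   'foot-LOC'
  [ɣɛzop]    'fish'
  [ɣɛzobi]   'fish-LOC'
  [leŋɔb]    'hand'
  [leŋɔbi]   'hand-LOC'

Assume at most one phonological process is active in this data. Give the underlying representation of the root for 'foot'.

/leɣep/

'foot' shows [p] ~ [b] at the end of the stem ([leɣep] vs [leɣebi]).
But 'hand' keeps [b] in both environments ([leŋɔb], [leŋɔbi]), so there is no rule changing /b/ to [p] in isolation.
Therefore /p/ is basic and [b] is derived by intervocalic voicing (voiceless stops become voiced between vowels).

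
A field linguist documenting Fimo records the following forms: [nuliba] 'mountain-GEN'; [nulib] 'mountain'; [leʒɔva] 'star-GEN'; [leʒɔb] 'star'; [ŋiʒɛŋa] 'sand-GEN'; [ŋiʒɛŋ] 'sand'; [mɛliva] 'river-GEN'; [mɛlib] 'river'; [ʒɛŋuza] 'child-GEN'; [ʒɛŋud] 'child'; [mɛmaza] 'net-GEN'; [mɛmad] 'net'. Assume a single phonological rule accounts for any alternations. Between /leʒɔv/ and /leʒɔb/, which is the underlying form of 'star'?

/leʒɔv/

The root 'star' surfaces as [leʒɔva] and [leʒɔb], with a stem-final [v] ~ [b] alternation.
If /b/ were underlying and a rule turned it into [v] before the GEN suffix, 'mountain' would also alternate; but it has [b] in both [nuliba] and [nulib].
So /v/ is underlying, and a rule of word-final hardening — voiced fricatives become stops word-finally — gives [b].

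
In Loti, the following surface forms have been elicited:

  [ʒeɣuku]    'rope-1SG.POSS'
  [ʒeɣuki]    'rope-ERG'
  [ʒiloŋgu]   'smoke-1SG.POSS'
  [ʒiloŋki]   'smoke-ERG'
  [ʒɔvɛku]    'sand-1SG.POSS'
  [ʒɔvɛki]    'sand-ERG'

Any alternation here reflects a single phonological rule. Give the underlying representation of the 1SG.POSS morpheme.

/-gu/

The 1SG.POSS suffix surfaces as [-gu] and [-ku], depending on the final segment of the stem.
The ERG suffix, which begins with [k], is invariant after every stem; so [k] is not altered by any rule here.
The 1SG.POSS suffix is therefore /-gu/ underlyingly, with post-vocalic devoicing: voiced stops become voiceless after a vowel.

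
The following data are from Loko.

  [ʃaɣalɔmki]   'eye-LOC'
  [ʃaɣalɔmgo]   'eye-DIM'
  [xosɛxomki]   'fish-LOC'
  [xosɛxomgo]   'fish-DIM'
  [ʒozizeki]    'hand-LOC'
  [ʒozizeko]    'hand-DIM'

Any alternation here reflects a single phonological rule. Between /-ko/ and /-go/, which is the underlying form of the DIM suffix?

/-go/

The DIM suffix surfaces as [-go] and [-ko], depending on the final segment of the stem.
By contrast the LOC suffix keeps its initial [k] throughout — that segment must be underlying.
So the underlying form is /-go/, and voiced stops become voiceless after a vowel.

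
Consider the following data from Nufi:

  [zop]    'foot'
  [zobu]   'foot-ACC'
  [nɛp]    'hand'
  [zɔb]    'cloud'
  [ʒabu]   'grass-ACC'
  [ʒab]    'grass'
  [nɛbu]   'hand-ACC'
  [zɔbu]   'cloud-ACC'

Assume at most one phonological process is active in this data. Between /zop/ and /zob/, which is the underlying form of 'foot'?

/zop/

The stem for 'foot' ends in [p] in [zop] but [b] in [zobu].
If /b/ were underlying and a rule turned it into [p] in isolation, 'cloud' would also alternate; but it has [b] in both [zɔb] and [zɔbu].
Therefore /p/ is basic and [b] is derived by intervocalic voicing (voiceless stops become voiced between vowels).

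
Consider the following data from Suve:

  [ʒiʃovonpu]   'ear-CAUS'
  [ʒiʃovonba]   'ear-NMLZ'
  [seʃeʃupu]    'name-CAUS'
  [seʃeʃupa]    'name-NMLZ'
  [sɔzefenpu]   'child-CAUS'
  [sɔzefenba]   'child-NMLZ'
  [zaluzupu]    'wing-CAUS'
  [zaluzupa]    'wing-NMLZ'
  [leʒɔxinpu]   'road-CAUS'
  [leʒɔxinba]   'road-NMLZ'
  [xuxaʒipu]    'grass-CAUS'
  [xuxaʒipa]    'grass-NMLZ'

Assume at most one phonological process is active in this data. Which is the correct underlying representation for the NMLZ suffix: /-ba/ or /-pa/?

The NMLZ suffix surfaces as [-ba] and [-pa], depending on the final segment of the stem.
The CAUS suffix, which begins with [p], is invariant after every stem; so [p] is not altered by any rule here.
So the underlying form is /-ba/, and voiced stops become voiceless after a vowel.

/-ba/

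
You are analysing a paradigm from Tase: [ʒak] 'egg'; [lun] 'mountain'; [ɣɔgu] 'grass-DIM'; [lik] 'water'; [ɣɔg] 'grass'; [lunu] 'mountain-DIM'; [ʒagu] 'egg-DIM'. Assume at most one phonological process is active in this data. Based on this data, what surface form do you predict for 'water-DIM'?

The stem for 'egg' ends in [k] in [ʒak] but [g] in [ʒagu].
The stem 'grass' ([ɣɔg], [ɣɔgu]) shows [g] unchanged in both environments, so [g] cannot be basic with [k] derived in isolation.
The alternation reflects intervocalic voicing: voiceless stops become voiced between vowels. /k/ is underlying.
The one attested form of 'water', [lik], shows underlying /lik/. Applying the same rule between vowels gives [ligu].

[ligu]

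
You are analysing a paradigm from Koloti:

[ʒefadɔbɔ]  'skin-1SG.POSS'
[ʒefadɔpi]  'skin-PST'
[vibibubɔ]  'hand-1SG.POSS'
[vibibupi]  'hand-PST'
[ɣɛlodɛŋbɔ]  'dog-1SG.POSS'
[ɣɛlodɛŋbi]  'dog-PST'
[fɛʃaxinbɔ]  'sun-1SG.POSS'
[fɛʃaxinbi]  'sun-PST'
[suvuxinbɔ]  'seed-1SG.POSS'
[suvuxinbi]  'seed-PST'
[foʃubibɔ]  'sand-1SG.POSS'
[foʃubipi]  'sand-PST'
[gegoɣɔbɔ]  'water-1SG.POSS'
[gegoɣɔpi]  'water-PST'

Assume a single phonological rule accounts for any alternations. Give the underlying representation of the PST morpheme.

The PST morpheme has two allomorphs, [-bi] and [-pi].
The 1SG.POSS suffix, which begins with [b], is invariant after every stem; so [b] is not altered by any rule here.
So the underlying form is /-pi/, and voiceless stops become voiced after a nasal.

/-pi/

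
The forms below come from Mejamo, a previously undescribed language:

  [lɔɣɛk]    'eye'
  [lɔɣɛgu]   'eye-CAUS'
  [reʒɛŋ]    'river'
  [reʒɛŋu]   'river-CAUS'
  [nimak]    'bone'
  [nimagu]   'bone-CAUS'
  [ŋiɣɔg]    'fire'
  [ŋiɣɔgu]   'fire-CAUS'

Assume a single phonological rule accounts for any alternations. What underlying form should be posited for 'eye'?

In [lɔɣɛk] and [lɔɣɛgu] the final segment of 'eye' alternates: [k] ~ [g].
The stem 'fire' ([ŋiɣɔg], [ŋiɣɔgu]) shows [g] unchanged in both environments, so [g] cannot be basic with [k] derived in isolation.
So /k/ is underlying, and a rule of intervocalic voicing — voiceless stops become voiced between vowels — gives [g].

/lɔɣɛk/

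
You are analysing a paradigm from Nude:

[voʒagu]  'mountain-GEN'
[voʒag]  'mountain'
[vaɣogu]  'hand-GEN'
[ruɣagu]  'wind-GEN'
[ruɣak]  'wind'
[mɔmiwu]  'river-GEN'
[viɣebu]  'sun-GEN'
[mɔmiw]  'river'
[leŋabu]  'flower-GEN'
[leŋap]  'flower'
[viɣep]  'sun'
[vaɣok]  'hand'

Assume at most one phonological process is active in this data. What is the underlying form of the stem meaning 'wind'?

/ruɣak/

The stem for 'wind' ends in [g] in [ruɣagu] but [k] in [ruɣak].
If /g/ were underlying and a rule turned it into [k] in isolation, 'mountain' would also alternate; but it has [g] in both [voʒagu] and [voʒag].
So /k/ is underlying, and a rule of intervocalic voicing — voiceless stops become voiced between vowels — gives [g].
The underlying form of 'wind' is therefore /ruɣak/.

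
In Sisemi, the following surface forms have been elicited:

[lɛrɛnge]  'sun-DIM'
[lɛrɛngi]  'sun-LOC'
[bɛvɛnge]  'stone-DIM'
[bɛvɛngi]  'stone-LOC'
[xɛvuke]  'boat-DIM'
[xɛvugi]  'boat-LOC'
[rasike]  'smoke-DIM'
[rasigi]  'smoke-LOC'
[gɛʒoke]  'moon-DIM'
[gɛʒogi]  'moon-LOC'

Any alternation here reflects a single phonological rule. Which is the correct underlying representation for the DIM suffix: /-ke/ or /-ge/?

The DIM morpheme has two allomorphs, [-ge] and [-ke].
The LOC suffix, which begins with [g], is invariant after every stem; so [g] is not altered by any rule here.
The DIM suffix is therefore /-ke/ underlyingly, with post-nasal voicing: voiceless stops become voiced after a nasal.

/-ke/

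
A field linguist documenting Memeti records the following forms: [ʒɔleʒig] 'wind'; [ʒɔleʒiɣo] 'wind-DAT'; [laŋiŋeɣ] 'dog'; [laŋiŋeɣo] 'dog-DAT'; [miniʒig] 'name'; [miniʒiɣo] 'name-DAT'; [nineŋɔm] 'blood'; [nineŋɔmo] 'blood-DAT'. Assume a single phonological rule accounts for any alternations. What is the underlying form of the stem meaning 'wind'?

/ʒɔleʒig/

In [ʒɔleʒig] and [ʒɔleʒiɣo] the final segment of 'wind' alternates: [g] ~ [ɣ].
If /ɣ/ were underlying and a rule turned it into [g] in isolation, 'dog' would also alternate; but it has [ɣ] in both [laŋiŋeɣ] and [laŋiŋeɣo].
So /g/ is underlying, and a rule of intervocalic spirantization — voiced stops become fricatives between vowels — gives [ɣ].
The underlying form of 'wind' is therefore /ʒɔleʒig/.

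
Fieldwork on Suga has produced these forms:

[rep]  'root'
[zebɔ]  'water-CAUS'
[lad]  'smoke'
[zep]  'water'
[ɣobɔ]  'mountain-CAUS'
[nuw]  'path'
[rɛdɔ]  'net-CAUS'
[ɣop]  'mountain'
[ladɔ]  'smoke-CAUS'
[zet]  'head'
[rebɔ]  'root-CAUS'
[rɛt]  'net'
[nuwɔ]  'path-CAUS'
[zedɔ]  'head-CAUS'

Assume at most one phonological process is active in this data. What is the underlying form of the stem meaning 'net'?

/rɛt/

In [rɛdɔ] and [rɛt] the final segment of 'net' alternates: [d] ~ [t].
Compare 'smoke', with invariant [d] in [ladɔ] and [lad]: an analysis with underlying /d/ and a rule producing [t] in isolation would wrongly predict alternation here too.
The alternation reflects intervocalic voicing: voiceless stops become voiced between vowels. /t/ is underlying.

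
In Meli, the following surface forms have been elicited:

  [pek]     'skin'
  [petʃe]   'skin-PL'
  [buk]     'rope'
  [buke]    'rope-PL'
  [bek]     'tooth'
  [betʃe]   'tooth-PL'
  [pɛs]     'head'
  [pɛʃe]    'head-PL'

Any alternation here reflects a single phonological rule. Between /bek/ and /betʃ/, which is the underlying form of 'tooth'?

The root 'tooth' surfaces as [bek] and [betʃe], with a stem-final [k] ~ [tʃ] alternation.
The stem 'rope' ([buk], [buke]) shows [k] unchanged in both environments, so [k] cannot be basic with [tʃ] derived before the PL suffix.
The underlying segment must be /tʃ/; palato-alveolar /tʃ/ and /ʃ/ become [k] and [s] when no front vowel follows, yielding [k] there.

/betʃ/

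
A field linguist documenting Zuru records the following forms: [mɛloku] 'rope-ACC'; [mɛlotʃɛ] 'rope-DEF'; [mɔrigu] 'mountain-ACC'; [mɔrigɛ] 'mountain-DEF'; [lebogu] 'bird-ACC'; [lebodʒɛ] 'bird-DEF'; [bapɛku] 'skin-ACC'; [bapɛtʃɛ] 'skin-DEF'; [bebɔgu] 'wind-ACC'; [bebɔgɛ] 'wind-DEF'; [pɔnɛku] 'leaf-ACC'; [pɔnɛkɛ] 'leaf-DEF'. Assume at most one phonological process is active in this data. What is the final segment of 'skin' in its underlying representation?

/tʃ/

'skin' shows [k] ~ [tʃ] at the end of the stem ([bapɛku] vs [bapɛtʃɛ]).
Compare 'leaf', with invariant [k] in [pɔnɛku] and [pɔnɛkɛ]: an analysis with underlying /k/ and a rule producing [tʃ] before the DEF suffix would wrongly predict alternation here too.
The alternation reflects depalatalization: palato-alveolar /tʃ/ and /dʒ/ become [k] and [g] when no front vowel follows. /tʃ/ is underlying.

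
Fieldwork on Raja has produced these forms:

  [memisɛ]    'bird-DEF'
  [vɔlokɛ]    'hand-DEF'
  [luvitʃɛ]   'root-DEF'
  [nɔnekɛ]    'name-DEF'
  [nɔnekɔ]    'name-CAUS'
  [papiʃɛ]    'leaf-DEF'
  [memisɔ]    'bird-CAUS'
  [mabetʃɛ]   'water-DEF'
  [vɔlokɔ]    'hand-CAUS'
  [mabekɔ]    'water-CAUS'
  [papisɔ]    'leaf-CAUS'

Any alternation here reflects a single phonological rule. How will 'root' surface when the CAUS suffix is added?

The stem for 'water' ends in [k] in [mabekɔ] but [tʃ] in [mabetʃɛ].
If /k/ were underlying and a rule turned it into [tʃ] before the DEF suffix, 'name' would also alternate; but it has [k] in both [nɔnekɔ] and [nɔnekɛ].
The underlying segment must be /tʃ/; palato-alveolar /tʃ/ and /ʃ/ become [k] and [s] when no front vowel follows, yielding [k] there.
From [luvitʃɛ] the stem 'root' is /luvitʃ/; when no front vowel follows this yields [luvikɔ].

[luvikɔ]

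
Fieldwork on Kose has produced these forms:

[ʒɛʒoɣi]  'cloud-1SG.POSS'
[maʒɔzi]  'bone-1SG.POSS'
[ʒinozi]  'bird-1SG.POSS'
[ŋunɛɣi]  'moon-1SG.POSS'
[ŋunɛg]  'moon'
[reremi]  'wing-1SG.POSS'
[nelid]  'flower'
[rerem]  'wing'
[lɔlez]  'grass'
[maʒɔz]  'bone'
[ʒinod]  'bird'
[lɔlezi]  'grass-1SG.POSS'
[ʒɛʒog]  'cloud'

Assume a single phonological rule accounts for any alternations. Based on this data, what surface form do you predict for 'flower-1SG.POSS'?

The root 'bird' surfaces as [ʒinozi] and [ʒinod], with a stem-final [z] ~ [d] alternation.
The stem 'bone' ([maʒɔzi], [maʒɔz]) shows [z] unchanged in both environments, so [z] cannot be basic with [d] derived in isolation.
Therefore /d/ is basic and [z] is derived by intervocalic spirantization (voiced stops become fricatives between vowels).
From [nelid] the stem 'flower' is /nelid/; between vowels this yields [nelizi].

[nelizi]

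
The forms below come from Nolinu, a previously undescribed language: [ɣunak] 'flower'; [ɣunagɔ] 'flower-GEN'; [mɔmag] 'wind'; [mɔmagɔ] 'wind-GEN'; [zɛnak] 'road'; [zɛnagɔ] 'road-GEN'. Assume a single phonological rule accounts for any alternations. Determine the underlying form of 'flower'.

/ɣunak/

'flower' shows [k] ~ [g] at the end of the stem ([ɣunak] vs [ɣunagɔ]).
If /g/ were underlying and a rule turned it into [k] in isolation, 'wind' would also alternate; but it has [g] in both [mɔmag] and [mɔmagɔ].
So /k/ is underlying, and a rule of intervocalic voicing — voiceless stops become voiced between vowels — gives [g].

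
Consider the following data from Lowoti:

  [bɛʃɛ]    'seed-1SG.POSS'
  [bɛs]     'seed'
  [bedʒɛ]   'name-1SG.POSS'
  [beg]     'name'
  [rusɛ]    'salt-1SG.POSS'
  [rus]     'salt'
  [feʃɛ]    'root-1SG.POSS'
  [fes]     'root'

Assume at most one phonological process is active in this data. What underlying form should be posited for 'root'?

The stem for 'root' ends in [ʃ] in [feʃɛ] but [s] in [fes].
But 'salt' keeps [s] in both environments ([rusɛ], [rus]), so there is no rule changing /s/ to [ʃ] before the 1SG.POSS suffix.
Therefore /ʃ/ is basic and [s] is derived by depalatalization (palato-alveolar /dʒ/ and /ʃ/ become [g] and [s] when no front vowel follows).

/feʃ/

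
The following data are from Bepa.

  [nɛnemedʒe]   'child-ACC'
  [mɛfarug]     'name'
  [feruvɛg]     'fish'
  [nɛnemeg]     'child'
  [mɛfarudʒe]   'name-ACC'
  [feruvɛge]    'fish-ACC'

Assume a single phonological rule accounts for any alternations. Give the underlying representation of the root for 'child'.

In [nɛnemeg] and [nɛnemedʒe] the final segment of 'child' alternates: [g] ~ [dʒ].
But 'fish' keeps [g] in both environments ([feruvɛg], [feruvɛge]), so there is no rule changing /g/ to [dʒ] before the ACC suffix.
The alternation reflects depalatalization: palato-alveolar /dʒ/ becomes [g] when no front vowel follows. /dʒ/ is underlying.
So 'child' = /nɛnemedʒ/.

/nɛnemedʒ/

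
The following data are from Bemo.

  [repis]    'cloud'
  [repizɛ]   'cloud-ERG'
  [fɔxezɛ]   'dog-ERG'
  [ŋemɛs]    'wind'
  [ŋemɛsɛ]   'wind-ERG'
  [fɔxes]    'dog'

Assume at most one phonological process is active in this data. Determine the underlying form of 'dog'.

The root 'dog' surfaces as [fɔxes] and [fɔxezɛ], with a stem-final [s] ~ [z] alternation.
Compare 'wind', with invariant [s] in [ŋemɛs] and [ŋemɛsɛ]: an analysis with underlying /s/ and a rule producing [z] before the ERG suffix would wrongly predict alternation here too.
The alternation reflects word-final obstruent devoicing: voiced obstruents become voiceless word-finally. /z/ is underlying.

/fɔxez/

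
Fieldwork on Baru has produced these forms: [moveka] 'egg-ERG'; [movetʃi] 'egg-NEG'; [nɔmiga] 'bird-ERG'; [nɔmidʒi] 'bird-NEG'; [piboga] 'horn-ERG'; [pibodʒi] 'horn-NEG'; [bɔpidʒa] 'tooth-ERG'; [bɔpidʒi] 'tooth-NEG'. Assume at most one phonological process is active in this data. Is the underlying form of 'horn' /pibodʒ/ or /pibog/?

The root 'horn' surfaces as [piboga] and [pibodʒi], with a stem-final [g] ~ [dʒ] alternation.
The stem 'tooth' ([bɔpidʒa], [bɔpidʒi]) shows [dʒ] unchanged in both environments, so [dʒ] cannot be basic with [g] derived before the ERG suffix.
The underlying segment must be /g/; /k/ and /g/ become palato-alveolar [tʃ] and [dʒ] before a front vowel, yielding [dʒ] there.

/pibog/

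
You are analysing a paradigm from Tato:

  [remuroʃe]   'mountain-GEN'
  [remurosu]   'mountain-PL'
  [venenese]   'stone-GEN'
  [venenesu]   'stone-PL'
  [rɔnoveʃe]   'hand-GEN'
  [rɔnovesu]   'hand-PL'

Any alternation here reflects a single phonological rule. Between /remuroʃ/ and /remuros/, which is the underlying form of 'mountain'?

/remuroʃ/

'mountain' shows [ʃ] ~ [s] at the end of the stem ([remuroʃe] vs [remurosu]).
Compare 'stone', with invariant [s] in [venenese] and [venenesu]: an analysis with underlying /s/ and a rule producing [ʃ] before the GEN suffix would wrongly predict alternation here too.
Therefore /ʃ/ is basic and [s] is derived by depalatalization (palato-alveolar /ʃ/ becomes [s] when no front vowel follows).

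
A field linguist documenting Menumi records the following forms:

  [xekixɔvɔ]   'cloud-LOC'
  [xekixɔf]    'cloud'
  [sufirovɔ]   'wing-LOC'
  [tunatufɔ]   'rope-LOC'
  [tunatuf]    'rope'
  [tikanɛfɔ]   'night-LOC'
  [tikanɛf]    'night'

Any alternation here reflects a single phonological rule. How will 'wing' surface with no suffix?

[sufirof]

In [xekixɔvɔ] and [xekixɔf] the final segment of 'cloud' alternates: [v] ~ [f].
If /f/ were underlying and a rule turned it into [v] before the LOC suffix, 'rope' would also alternate; but it has [f] in both [tunatufɔ] and [tunatuf].
The alternation reflects word-final obstruent devoicing: voiced obstruents become voiceless word-finally. /v/ is underlying.
From [sufirovɔ] the stem 'wing' is /sufirov/; word-finally this yields [sufirof].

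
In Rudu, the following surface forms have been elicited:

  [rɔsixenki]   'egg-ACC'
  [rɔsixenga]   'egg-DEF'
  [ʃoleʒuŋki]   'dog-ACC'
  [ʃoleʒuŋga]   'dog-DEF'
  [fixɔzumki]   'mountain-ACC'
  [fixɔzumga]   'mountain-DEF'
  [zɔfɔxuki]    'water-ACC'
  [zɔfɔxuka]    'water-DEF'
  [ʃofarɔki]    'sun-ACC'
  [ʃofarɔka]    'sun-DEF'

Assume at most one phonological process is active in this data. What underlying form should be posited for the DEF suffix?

/-ga/

The DEF suffix surfaces as [-ga] and [-ka], depending on the final segment of the stem.
By contrast the ACC suffix keeps its initial [k] throughout — that segment must be underlying.
The DEF suffix is therefore /-ga/ underlyingly, with post-vocalic devoicing: voiced stops become voiceless after a vowel.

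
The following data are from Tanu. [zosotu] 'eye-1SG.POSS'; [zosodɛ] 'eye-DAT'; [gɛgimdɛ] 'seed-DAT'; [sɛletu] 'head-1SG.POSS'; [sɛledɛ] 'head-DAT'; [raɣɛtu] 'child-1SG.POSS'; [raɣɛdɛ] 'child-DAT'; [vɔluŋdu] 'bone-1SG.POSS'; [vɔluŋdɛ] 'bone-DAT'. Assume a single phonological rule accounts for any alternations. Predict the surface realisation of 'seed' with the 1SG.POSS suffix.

The 1SG.POSS suffix surfaces as [-du] and [-tu], depending on the final segment of the stem.
The DAT suffix, which begins with [d], is invariant after every stem; so [d] is not altered by any rule here.
So the underlying form is /-tu/, and voiceless stops become voiced after a nasal.
After 'seed', which ends in a nasal, the suffix surfaces as [-du], giving [gɛgimdu].

[gɛgimdu]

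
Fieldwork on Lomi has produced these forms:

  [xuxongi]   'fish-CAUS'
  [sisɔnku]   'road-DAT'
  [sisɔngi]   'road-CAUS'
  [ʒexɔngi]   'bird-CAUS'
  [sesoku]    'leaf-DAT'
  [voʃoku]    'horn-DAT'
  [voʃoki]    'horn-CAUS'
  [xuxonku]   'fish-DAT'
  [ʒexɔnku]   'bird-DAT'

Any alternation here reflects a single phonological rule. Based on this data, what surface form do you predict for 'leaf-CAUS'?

The CAUS suffix surfaces as [-gi] and [-ki], depending on the final segment of the stem.
By contrast the DAT suffix keeps its initial [k] throughout — that segment must be underlying.
The CAUS suffix is therefore /-gi/ underlyingly, with post-vocalic devoicing: voiced stops become voiceless after a vowel.
After 'leaf', which ends in a vowel, the suffix surfaces as [-ki], giving [sesoki].

[sesoki]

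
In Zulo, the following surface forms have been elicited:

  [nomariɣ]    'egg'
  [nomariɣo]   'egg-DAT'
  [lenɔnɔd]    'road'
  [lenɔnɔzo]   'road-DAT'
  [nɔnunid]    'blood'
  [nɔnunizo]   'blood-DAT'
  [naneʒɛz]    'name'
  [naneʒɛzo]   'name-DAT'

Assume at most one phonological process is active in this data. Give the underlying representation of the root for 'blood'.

The stem for 'blood' ends in [d] in [nɔnunid] but [z] in [nɔnunizo].
Compare 'name', with invariant [z] in [naneʒɛz] and [naneʒɛzo]: an analysis with underlying /z/ and a rule producing [d] in isolation would wrongly predict alternation here too.
The underlying segment must be /d/; voiced stops become fricatives between vowels, yielding [z] there.

/nɔnunid/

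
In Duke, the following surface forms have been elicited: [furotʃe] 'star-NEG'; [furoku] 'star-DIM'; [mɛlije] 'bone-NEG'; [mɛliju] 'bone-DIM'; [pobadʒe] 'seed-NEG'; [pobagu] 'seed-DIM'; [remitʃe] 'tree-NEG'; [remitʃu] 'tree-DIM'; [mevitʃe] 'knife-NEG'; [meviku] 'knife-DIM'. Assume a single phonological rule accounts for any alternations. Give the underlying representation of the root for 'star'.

/furok/

The stem for 'star' ends in [tʃ] in [furotʃe] but [k] in [furoku].
But 'tree' keeps [tʃ] in both environments ([remitʃe], [remitʃu]), so there is no rule changing /tʃ/ to [k] before the DIM suffix.
Therefore /k/ is basic and [tʃ] is derived by palatalization before a front vowel (/k/ and /g/ become palato-alveolar [tʃ] and [dʒ] before a front vowel).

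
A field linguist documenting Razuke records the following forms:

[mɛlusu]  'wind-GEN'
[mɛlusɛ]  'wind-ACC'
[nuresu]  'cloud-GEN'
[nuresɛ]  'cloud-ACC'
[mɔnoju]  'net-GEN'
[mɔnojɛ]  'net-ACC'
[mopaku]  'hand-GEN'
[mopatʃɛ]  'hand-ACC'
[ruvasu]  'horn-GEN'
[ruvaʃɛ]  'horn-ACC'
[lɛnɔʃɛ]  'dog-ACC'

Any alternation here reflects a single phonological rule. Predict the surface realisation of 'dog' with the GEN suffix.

In [ruvasu] and [ruvaʃɛ] the final segment of 'horn' alternates: [s] ~ [ʃ].
The stem 'cloud' ([nuresu], [nuresɛ]) shows [s] unchanged in both environments, so [s] cannot be basic with [ʃ] derived before the ACC suffix.
So /ʃ/ is underlying, and a rule of depalatalization — palato-alveolar /tʃ/ and /ʃ/ become [k] and [s] when no front vowel follows — gives [s].
The one attested form of 'dog', [lɛnɔʃɛ], shows underlying /lɛnɔʃ/. Applying the same rule when no front vowel follows gives [lɛnɔsu].

[lɛnɔsu]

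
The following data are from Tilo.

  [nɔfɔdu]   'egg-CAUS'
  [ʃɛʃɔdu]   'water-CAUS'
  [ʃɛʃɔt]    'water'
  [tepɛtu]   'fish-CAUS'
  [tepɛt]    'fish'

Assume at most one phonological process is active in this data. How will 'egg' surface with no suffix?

'water' shows [d] ~ [t] at the end of the stem ([ʃɛʃɔdu] vs [ʃɛʃɔt]).
The stem 'fish' ([tepɛtu], [tepɛt]) shows [t] unchanged in both environments, so [t] cannot be basic with [d] derived before the CAUS suffix.
The underlying segment must be /d/; voiced obstruents become voiceless word-finally, yielding [t] there.
The one attested form of 'egg', [nɔfɔdu], shows underlying /nɔfɔd/. Applying the same rule word-finally gives [nɔfɔt].

[nɔfɔt]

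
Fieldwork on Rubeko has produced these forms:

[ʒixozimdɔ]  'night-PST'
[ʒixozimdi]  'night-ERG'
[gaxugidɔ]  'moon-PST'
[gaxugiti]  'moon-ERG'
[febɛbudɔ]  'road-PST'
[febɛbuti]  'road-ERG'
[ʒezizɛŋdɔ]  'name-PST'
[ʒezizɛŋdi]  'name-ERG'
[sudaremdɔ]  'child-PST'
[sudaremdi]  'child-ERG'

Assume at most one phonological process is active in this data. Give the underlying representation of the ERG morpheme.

The ERG morpheme has two allomorphs, [-di] and [-ti].
By contrast the PST suffix keeps its initial [d] throughout — that segment must be underlying.
So the underlying form is /-ti/, and voiceless stops become voiced after a nasal.

/-ti/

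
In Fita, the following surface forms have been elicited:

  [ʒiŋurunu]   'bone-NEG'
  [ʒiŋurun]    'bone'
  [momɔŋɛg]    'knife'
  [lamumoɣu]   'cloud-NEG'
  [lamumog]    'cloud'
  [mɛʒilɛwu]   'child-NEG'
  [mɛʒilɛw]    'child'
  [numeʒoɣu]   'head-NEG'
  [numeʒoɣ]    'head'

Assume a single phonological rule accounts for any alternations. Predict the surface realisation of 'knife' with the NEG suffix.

[momɔŋɛɣu]

'cloud' shows [ɣ] ~ [g] at the end of the stem ([lamumoɣu] vs [lamumog]).
Compare 'head', with invariant [ɣ] in [numeʒoɣu] and [numeʒoɣ]: an analysis with underlying /ɣ/ and a rule producing [g] in isolation would wrongly predict alternation here too.
The alternation reflects intervocalic spirantization: voiced stops become fricatives between vowels. /g/ is underlying.
From [momɔŋɛg] the stem 'knife' is /momɔŋɛg/; between vowels this yields [momɔŋɛɣu].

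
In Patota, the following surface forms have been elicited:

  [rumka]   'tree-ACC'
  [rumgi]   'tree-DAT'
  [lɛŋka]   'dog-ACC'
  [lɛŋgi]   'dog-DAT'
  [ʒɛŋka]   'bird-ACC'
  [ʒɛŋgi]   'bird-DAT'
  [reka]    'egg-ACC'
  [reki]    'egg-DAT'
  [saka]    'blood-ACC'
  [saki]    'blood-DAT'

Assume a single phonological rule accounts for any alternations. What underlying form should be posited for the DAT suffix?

The DAT suffix surfaces as [-gi] and [-ki], depending on the final segment of the stem.
By contrast the ACC suffix keeps its initial [k] throughout — that segment must be underlying.
The DAT suffix is therefore /-gi/ underlyingly, with post-vocalic devoicing: voiced stops become voiceless after a vowel.

/-gi/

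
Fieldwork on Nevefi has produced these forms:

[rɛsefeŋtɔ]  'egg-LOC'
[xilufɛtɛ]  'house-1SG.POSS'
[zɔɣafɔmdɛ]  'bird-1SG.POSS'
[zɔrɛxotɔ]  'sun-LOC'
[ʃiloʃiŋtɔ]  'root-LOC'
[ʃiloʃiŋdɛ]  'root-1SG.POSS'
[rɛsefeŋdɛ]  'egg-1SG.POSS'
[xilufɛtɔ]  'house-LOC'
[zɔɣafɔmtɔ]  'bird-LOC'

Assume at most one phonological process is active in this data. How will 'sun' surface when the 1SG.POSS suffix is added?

[zɔrɛxotɛ]

The 1SG.POSS suffix surfaces as [-dɛ] and [-tɛ], depending on the final segment of the stem.
By contrast the LOC suffix keeps its initial [t] throughout — that segment must be underlying.
So the underlying form is /-dɛ/, and voiced stops become voiceless after a vowel.
After 'sun', which ends in a vowel, the suffix surfaces as [-tɛ], giving [zɔrɛxotɛ].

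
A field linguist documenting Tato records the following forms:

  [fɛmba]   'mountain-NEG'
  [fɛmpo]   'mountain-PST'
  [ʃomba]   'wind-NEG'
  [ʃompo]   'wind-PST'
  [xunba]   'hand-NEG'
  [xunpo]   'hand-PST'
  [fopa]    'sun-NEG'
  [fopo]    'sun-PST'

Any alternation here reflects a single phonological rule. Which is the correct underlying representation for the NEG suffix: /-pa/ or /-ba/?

The NEG morpheme has two allomorphs, [-ba] and [-pa].
By contrast the PST suffix keeps its initial [p] throughout — that segment must be underlying.
So the underlying form is /-ba/, and voiced stops become voiceless after a vowel.

/-ba/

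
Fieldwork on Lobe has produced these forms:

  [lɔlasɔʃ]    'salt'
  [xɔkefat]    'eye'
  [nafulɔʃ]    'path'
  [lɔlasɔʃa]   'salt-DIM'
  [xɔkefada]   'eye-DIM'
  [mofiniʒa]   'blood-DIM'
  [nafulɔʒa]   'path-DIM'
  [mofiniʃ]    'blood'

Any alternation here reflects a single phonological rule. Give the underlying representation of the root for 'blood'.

/mofiniʒ/

The root 'blood' surfaces as [mofiniʃ] and [mofiniʒa], with a stem-final [ʃ] ~ [ʒ] alternation.
If /ʃ/ were underlying and a rule turned it into [ʒ] before the DIM suffix, 'salt' would also alternate; but it has [ʃ] in both [lɔlasɔʃ] and [lɔlasɔʃa].
The alternation reflects word-final obstruent devoicing: voiced obstruents become voiceless word-finally. /ʒ/ is underlying.
Hence 'blood' is /mofiniʒ/ underlyingly.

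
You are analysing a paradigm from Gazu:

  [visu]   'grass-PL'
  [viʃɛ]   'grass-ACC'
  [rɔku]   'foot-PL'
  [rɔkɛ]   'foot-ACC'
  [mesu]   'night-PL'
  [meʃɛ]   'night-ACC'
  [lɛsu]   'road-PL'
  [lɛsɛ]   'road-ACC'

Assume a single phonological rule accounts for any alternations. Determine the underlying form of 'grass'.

The stem for 'grass' ends in [s] in [visu] but [ʃ] in [viʃɛ].
But 'road' keeps [s] in both environments ([lɛsu], [lɛsɛ]), so there is no rule changing /s/ to [ʃ] before the ACC suffix.
The underlying segment must be /ʃ/; palato-alveolar /ʃ/ becomes [s] when no front vowel follows, yielding [s] there.
So 'grass' = /viʃ/.

/viʃ/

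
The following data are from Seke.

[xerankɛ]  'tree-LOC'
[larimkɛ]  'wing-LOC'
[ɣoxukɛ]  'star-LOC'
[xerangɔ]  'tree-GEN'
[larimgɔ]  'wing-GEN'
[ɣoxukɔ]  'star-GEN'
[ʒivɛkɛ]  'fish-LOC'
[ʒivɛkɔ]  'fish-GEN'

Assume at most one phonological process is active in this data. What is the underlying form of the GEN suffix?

The GEN morpheme has two allomorphs, [-gɔ] and [-kɔ].
The LOC suffix, which begins with [k], is invariant after every stem; so [k] is not altered by any rule here.
So the underlying form is /-gɔ/, and voiced stops become voiceless after a vowel.

/-gɔ/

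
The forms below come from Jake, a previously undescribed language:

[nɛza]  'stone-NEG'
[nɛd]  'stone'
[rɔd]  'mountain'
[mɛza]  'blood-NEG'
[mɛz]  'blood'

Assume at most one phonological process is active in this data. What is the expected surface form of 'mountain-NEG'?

[rɔza]

The stem for 'stone' ends in [z] in [nɛza] but [d] in [nɛd].
Compare 'blood', with invariant [z] in [mɛza] and [mɛz]: an analysis with underlying /z/ and a rule producing [d] in isolation would wrongly predict alternation here too.
Therefore /d/ is basic and [z] is derived by intervocalic spirantization (voiced stops become fricatives between vowels).
From [rɔd] the stem 'mountain' is /rɔd/; between vowels this yields [rɔza].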